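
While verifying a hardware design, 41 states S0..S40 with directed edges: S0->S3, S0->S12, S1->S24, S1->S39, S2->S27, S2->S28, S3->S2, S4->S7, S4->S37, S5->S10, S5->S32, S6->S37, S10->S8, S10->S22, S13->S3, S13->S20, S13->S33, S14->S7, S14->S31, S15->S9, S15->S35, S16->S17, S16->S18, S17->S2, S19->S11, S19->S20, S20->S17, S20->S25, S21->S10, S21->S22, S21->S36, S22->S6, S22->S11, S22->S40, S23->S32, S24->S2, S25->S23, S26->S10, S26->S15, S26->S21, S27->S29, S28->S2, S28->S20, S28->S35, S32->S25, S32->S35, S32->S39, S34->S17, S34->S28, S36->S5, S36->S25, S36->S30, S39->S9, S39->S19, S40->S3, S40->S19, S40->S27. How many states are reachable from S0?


BFS from S0:
  layer 0: {S0}
  layer 1: {S3, S12}
  layer 2: {S2}
  layer 3: {S27, S28}
  layer 4: {S20, S29, S35}
  layer 5: {S17, S25}
  layer 6: {S23}
  layer 7: {S32}
  layer 8: {S39}
  layer 9: {S9, S19}
  layer 10: {S11}
Reachable set: {S0, S2, S3, S9, S11, S12, S17, S19, S20, S23, S25, S27, S28, S29, S32, S35, S39}
Count = 17

17


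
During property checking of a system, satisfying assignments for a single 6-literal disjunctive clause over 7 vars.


Step 1: Total=2^7=128
Step 2: Unsat when all 6 false: 2^1=2
Step 3: Sat=128-2=126

126


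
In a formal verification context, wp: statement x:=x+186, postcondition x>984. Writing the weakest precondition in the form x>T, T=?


Formula: wp(x:=E, P) = P[E/x] (substitute E for x in postcondition)
Step 1: Postcondition: x>984
Step 2: Substitute x+186 for x: x+186>984
Step 3: Solve for x: x > 984-186 = 798

798


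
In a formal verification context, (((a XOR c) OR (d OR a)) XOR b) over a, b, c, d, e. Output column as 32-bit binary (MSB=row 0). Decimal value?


Formula: (((a XOR c) OR (d OR a)) XOR b) over a, b, c, d, e (32 rows)
Evaluate each row (bits = a,b,c,d,e, MSB first):
  row 0 [00000]: (((0 XOR 0) OR (0 OR 0)) XOR 0) -> 0
  row 1 [00001]: (((0 XOR 0) OR (0 OR 0)) XOR 0) -> 0
  row 2 [00010]: (((0 XOR 0) OR (1 OR 0)) XOR 0) -> 1
  row 3 [00011]: (((0 XOR 0) OR (1 OR 0)) XOR 0) -> 1
  row 4 [00100]: (((0 XOR 1) OR (0 OR 0)) XOR 0) -> 1
  row 5 [00101]: (((0 XOR 1) OR (0 OR 0)) XOR 0) -> 1
  row 6 [00110]: (((0 XOR 1) OR (1 OR 0)) XOR 0) -> 1
  row 7 [00111]: (((0 XOR 1) OR (1 OR 0)) XOR 0) -> 1
  row 8 [01000]: (((0 XOR 0) OR (0 OR 0)) XOR 1) -> 1
  row 9 [01001]: (((0 XOR 0) OR (0 OR 0)) XOR 1) -> 1
  row 10 [01010]: (((0 XOR 0) OR (1 OR 0)) XOR 1) -> 0
  row 11 [01011]: (((0 XOR 0) OR (1 OR 0)) XOR 1) -> 0
  row 12 [01100]: (((0 XOR 1) OR (0 OR 0)) XOR 1) -> 0
  row 13 [01101]: (((0 XOR 1) OR (0 OR 0)) XOR 1) -> 0
  row 14 [01110]: (((0 XOR 1) OR (1 OR 0)) XOR 1) -> 0
  row 15 [01111]: (((0 XOR 1) OR (1 OR 0)) XOR 1) -> 0
  row 16 [10000]: (((1 XOR 0) OR (0 OR 1)) XOR 0) -> 1
  row 17 [10001]: (((1 XOR 0) OR (0 OR 1)) XOR 0) -> 1
  row 18 [10010]: (((1 XOR 0) OR (1 OR 1)) XOR 0) -> 1
  row 19 [10011]: (((1 XOR 0) OR (1 OR 1)) XOR 0) -> 1
  row 20 [10100]: (((1 XOR 1) OR (0 OR 1)) XOR 0) -> 1
  row 21 [10101]: (((1 XOR 1) OR (0 OR 1)) XOR 0) -> 1
  row 22 [10110]: (((1 XOR 1) OR (1 OR 1)) XOR 0) -> 1
  row 23 [10111]: (((1 XOR 1) OR (1 OR 1)) XOR 0) -> 1
  row 24 [11000]: (((1 XOR 0) OR (0 OR 1)) XOR 1) -> 0
  row 25 [11001]: (((1 XOR 0) OR (0 OR 1)) XOR 1) -> 0
  row 26 [11010]: (((1 XOR 0) OR (1 OR 1)) XOR 1) -> 0
  row 27 [11011]: (((1 XOR 0) OR (1 OR 1)) XOR 1) -> 0
  row 28 [11100]: (((1 XOR 1) OR (0 OR 1)) XOR 1) -> 0
  row 29 [11101]: (((1 XOR 1) OR (0 OR 1)) XOR 1) -> 0
  row 30 [11110]: (((1 XOR 1) OR (1 OR 1)) XOR 1) -> 0
  row 31 [11111]: (((1 XOR 1) OR (1 OR 1)) XOR 1) -> 0
Full result column, 4 rows per line (a,b,c fixed per line; d,e runs 00..11 left to right):
  rows 0-3 [a,b,c=000]: 0011  = hex 3
  rows 4-7 [a,b,c=001]: 1111  = hex F
  rows 8-11 [a,b,c=010]: 1100  = hex C
  rows 12-15 [a,b,c=011]: 0000  = hex 0
  rows 16-19 [a,b,c=100]: 1111  = hex F
  rows 20-23 [a,b,c=101]: 1111  = hex F
  rows 24-27 [a,b,c=110]: 0000  = hex 0
  rows 28-31 [a,b,c=111]: 0000  = hex 0
Output column (row 0 .. row 31) = 00111111110000001111111100000000
Output column grouped in 4s = 0011 1111 1100 0000 1111 1111 0000 0000 = 0x3FC0FF00
Convert to decimal digit by digit (value = value*16 + digit):
  3 -> 3
  3*16 + 15 (F) = 63
  63*16 + 12 (C) = 1020
  1020*16 + 0 = 16320
  16320*16 + 15 (F) = 261135
  261135*16 + 15 (F) = 4178175
  4178175*16 + 0 = 66850800
  66850800*16 + 0 = 1069612800
Decimal = 1069612800

1069612800


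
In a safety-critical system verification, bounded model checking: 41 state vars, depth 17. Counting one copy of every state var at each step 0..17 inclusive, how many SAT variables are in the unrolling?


BMC unrolls to depth k, creating one copy of each state var for steps 0..k.
Step count = 17 + 1 = 18 (steps 0 through 17)
Vars per step = 41
Total = 41 * 18 = 738

738


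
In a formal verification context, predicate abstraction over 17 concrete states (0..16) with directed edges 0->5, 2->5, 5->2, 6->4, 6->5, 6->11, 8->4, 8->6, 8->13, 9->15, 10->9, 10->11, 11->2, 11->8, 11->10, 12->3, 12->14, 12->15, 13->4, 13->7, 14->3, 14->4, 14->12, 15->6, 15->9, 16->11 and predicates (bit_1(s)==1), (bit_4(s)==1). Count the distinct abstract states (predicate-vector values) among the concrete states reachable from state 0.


BFS from 0:
Concrete reachable: {0, 2, 5}
Abstract via predicates (bit_1(s)==1), (bit_4(s)==1):
  (0,0) <- {0, 5}
  (1,0) <- {2}
Distinct abstract states = 2

2


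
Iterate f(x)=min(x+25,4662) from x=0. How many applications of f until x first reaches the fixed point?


Step 1: x=0, cap=4662, increment=25
Step 2: x grows by 25 each step until capped at 4662; fixed point is x=4662
Step 3: iterations = ceil(4662/25) = 187

187


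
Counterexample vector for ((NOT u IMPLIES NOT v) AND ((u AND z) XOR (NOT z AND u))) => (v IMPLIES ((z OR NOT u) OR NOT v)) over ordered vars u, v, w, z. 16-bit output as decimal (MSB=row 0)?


F1 = ((NOT u IMPLIES NOT v) AND ((u AND z) XOR (NOT z AND u)))
F2 = (v IMPLIES ((z OR NOT u) OR NOT v))
Counterexample to F1=>F2 is where F1=1 and F2=0.
Evaluate each row (bits = u,v,w,z, MSB first):
  row 0 [0000]: F1=0 F2=1 -> F1&~F2 -> 0
  row 1 [0001]: F1=0 F2=1 -> F1&~F2 -> 0
  row 2 [0010]: F1=0 F2=1 -> F1&~F2 -> 0
  row 3 [0011]: F1=0 F2=1 -> F1&~F2 -> 0
  row 4 [0100]: F1=0 F2=1 -> F1&~F2 -> 0
  row 5 [0101]: F1=0 F2=1 -> F1&~F2 -> 0
  row 6 [0110]: F1=0 F2=1 -> F1&~F2 -> 0
  row 7 [0111]: F1=0 F2=1 -> F1&~F2 -> 0
  row 8 [1000]: F1=1 F2=1 -> F1&~F2 -> 0
  row 9 [1001]: F1=1 F2=1 -> F1&~F2 -> 0
  row 10 [1010]: F1=1 F2=1 -> F1&~F2 -> 0
  row 11 [1011]: F1=1 F2=1 -> F1&~F2 -> 0
  row 12 [1100]: F1=1 F2=0 -> F1&~F2 -> 1
  row 13 [1101]: F1=1 F2=1 -> F1&~F2 -> 0
  row 14 [1110]: F1=1 F2=0 -> F1&~F2 -> 1
  row 15 [1111]: F1=1 F2=1 -> F1&~F2 -> 0
Full result column, 4 rows per line (u,v fixed per line; w,z runs 00..11 left to right):
  rows 0-3 [u,v=00]: 0000  = hex 0
  rows 4-7 [u,v=01]: 0000  = hex 0
  rows 8-11 [u,v=10]: 0000  = hex 0
  rows 12-15 [u,v=11]: 1010  = hex A
Counterexample vector (row 0 .. row 15) = 0000000000001010
Output column grouped in 4s = 0000 0000 0000 1010 = 0x000A
Convert to decimal digit by digit (value = value*16 + digit):
  0 -> 0
  0*16 + 0 = 0
  0*16 + 0 = 0
  0*16 + 10 (A) = 10
Decimal = 10

10


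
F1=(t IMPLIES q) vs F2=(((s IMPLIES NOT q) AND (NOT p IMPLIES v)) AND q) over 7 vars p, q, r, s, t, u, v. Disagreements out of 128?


F1 = (t IMPLIES q)
F2 = (((s IMPLIES NOT q) AND (NOT p IMPLIES v)) AND q)
Evaluate both on each of 128 rows (bits = p,q,r,s,t,u,v):
  row 0 [0000000]: F1=1 F2=0 (differ) -> 1
  row 1 [0000001]: F1=1 F2=0 (differ) -> 1
  row 2 [0000010]: F1=1 F2=0 (differ) -> 1
  row 3 [0000011]: F1=1 F2=0 (differ) -> 1
  row 4 [0000100]: F1=0 F2=0 -> 0
  (every remaining row is evaluated the same way; all 128 results are listed next)
Full result column, 8 rows per line (p,q,r,s fixed per line; t,u,v runs 000..111 left to right):
  rows 0-7 [p,q,r,s=0000]: 11110000  (ones: 4)
  rows 8-15 [p,q,r,s=0001]: 11110000  (ones: 4)
  rows 16-23 [p,q,r,s=0010]: 11110000  (ones: 4)
  rows 24-31 [p,q,r,s=0011]: 11110000  (ones: 4)
  rows 32-39 [p,q,r,s=0100]: 10101010  (ones: 4)
  rows 40-47 [p,q,r,s=0101]: 11111111  (ones: 8)
  rows 48-55 [p,q,r,s=0110]: 10101010  (ones: 4)
  rows 56-63 [p,q,r,s=0111]: 11111111  (ones: 8)
  rows 64-71 [p,q,r,s=1000]: 11110000  (ones: 4)
  rows 72-79 [p,q,r,s=1001]: 11110000  (ones: 4)
  rows 80-87 [p,q,r,s=1010]: 11110000  (ones: 4)
  rows 88-95 [p,q,r,s=1011]: 11110000  (ones: 4)
  rows 96-103 [p,q,r,s=1100]: 00000000  (ones: 0)
  rows 104-111 [p,q,r,s=1101]: 11111111  (ones: 8)
  rows 112-119 [p,q,r,s=1110]: 00000000  (ones: 0)
  rows 120-127 [p,q,r,s=1111]: 11111111  (ones: 8)
Disagreements = 4+4+4+4+4+8+4+8+4+4+4+4+0+8+0+8 = 72

72


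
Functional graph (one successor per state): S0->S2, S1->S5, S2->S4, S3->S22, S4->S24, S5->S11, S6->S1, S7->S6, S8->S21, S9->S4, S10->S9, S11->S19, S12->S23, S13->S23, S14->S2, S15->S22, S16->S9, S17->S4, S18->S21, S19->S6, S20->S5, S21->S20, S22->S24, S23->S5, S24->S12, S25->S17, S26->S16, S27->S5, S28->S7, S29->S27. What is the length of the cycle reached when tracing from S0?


Trace from S0 until a state repeats:
  S0 -> S2 -> S4 -> S24 -> S12 -> S23 -> S5 -> S11 -> S19 -> S6 -> S1 -> S5
S5 first seen at step 6, revisited at step 11.
Cycle length = 11 - 6 = 5

5


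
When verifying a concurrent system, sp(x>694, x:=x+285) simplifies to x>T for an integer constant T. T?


Formula: sp(P, x:=E) = exists old_x. (x = E[old_x/x]) AND P[old_x/x] (old_x is the value of x before the assignment; eliminate old_x by solving x = E[old_x/x] for old_x)
Step 1: Precondition P: x>694, i.e. old_x > 694
Step 2: Assignment gives x = old_x + 285, so old_x = x - 285
Step 3: Substitute into P: x - 285 > 694
Step 4: Simplify: x > 694+285 = 979

979


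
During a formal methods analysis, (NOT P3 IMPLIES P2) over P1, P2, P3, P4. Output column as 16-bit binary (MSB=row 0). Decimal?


Formula: (NOT P3 IMPLIES P2) over P1, P2, P3, P4 (16 rows)
Evaluate each row (bits = P1,P2,P3,P4, MSB first):
  row 0 [0000]: (NOT 0 IMPLIES 0) -> 0
  row 1 [0001]: (NOT 0 IMPLIES 0) -> 0
  row 2 [0010]: (NOT 1 IMPLIES 0) -> 1
  row 3 [0011]: (NOT 1 IMPLIES 0) -> 1
  row 4 [0100]: (NOT 0 IMPLIES 1) -> 1
  row 5 [0101]: (NOT 0 IMPLIES 1) -> 1
  row 6 [0110]: (NOT 1 IMPLIES 1) -> 1
  row 7 [0111]: (NOT 1 IMPLIES 1) -> 1
  row 8 [1000]: (NOT 0 IMPLIES 0) -> 0
  row 9 [1001]: (NOT 0 IMPLIES 0) -> 0
  row 10 [1010]: (NOT 1 IMPLIES 0) -> 1
  row 11 [1011]: (NOT 1 IMPLIES 0) -> 1
  row 12 [1100]: (NOT 0 IMPLIES 1) -> 1
  row 13 [1101]: (NOT 0 IMPLIES 1) -> 1
  row 14 [1110]: (NOT 1 IMPLIES 1) -> 1
  row 15 [1111]: (NOT 1 IMPLIES 1) -> 1
Full result column, 4 rows per line (P1,P2 fixed per line; P3,P4 runs 00..11 left to right):
  rows 0-3 [P1,P2=00]: 0011  = hex 3
  rows 4-7 [P1,P2=01]: 1111  = hex F
  rows 8-11 [P1,P2=10]: 0011  = hex 3
  rows 12-15 [P1,P2=11]: 1111  = hex F
Output column (row 0 .. row 15) = 0011111100111111
Output column grouped in 4s = 0011 1111 0011 1111 = 0x3F3F
Convert to decimal digit by digit (value = value*16 + digit):
  3 -> 3
  3*16 + 15 (F) = 63
  63*16 + 3 = 1011
  1011*16 + 15 (F) = 16191
Decimal = 16191

16191


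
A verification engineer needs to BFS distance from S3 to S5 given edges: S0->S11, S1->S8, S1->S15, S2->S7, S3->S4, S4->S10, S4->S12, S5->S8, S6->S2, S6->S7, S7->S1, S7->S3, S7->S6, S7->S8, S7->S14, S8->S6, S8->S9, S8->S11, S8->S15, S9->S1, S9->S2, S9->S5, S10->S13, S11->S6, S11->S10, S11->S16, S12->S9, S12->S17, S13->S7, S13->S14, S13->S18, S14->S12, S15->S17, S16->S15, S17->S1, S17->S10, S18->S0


BFS layer-by-layer from S3:
  dist 0: {S3}
  dist 1: {S4}
  dist 2: {S10, S12}
  dist 3: {S9, S13, S17}
  dist 4: {S1, S2, S5, S7, S14, S18}
  -> S5 reached at distance 4
Shortest path length = 4

4


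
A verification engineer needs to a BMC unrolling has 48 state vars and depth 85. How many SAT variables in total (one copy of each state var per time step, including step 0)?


BMC unrolls to depth k, creating one copy of each state var for steps 0..k.
Step count = 85 + 1 = 86 (steps 0 through 85)
Vars per step = 48
Total = 48 * 86 = 4128

4128


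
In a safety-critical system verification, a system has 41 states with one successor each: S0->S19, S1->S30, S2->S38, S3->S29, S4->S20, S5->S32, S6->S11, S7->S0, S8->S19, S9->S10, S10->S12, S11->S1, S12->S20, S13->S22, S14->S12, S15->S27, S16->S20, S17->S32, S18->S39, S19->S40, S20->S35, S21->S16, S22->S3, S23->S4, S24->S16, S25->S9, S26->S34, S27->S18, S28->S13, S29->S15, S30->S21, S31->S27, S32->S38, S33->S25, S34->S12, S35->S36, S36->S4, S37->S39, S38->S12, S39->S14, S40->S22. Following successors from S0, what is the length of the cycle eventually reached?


Trace from S0 until a state repeats:
  S0 -> S19 -> S40 -> S22 -> S3 -> S29 -> S15 -> S27 -> S18 -> S39 -> S14 -> S12 -> S20 -> S35 -> S36 -> S4 -> S20
S20 first seen at step 12, revisited at step 16.
Cycle length = 16 - 12 = 4

4


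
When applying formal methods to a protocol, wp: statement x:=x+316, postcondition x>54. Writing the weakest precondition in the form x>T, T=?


Formula: wp(x:=E, P) = P[E/x] (substitute E for x in postcondition)
Step 1: Postcondition: x>54
Step 2: Substitute x+316 for x: x+316>54
Step 3: Solve for x: x > 54-316 = -262

-262


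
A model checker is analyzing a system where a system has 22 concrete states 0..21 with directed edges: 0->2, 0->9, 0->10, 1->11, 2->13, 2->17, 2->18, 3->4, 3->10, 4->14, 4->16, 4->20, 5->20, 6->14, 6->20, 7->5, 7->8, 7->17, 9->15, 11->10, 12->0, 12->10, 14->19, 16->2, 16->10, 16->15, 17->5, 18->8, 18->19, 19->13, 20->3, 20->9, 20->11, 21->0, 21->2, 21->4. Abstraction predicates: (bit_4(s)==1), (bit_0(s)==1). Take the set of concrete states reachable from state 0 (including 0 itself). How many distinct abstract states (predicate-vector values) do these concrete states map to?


BFS from 0:
Concrete reachable: {0, 2, 3, 4, 5, 8, 9, 10, 11, 13, 14, 15, 16, 17, 18, 19, 20}
Abstract via predicates (bit_4(s)==1), (bit_0(s)==1):
  (0,0) <- {0, 2, 4, 8, 10, 14}
  (0,1) <- {3, 5, 9, 11, 13, 15}
  (1,0) <- {16, 18, 20}
  (1,1) <- {17, 19}
Distinct abstract states = 4

4


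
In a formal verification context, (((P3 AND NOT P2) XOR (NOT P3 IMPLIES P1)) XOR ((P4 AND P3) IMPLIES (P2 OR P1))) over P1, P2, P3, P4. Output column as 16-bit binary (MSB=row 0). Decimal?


Formula: (((P3 AND NOT P2) XOR (NOT P3 IMPLIES P1)) XOR ((P4 AND P3) IMPLIES (P2 OR P1))) over P1, P2, P3, P4 (16 rows)
Evaluate each row (bits = P1,P2,P3,P4, MSB first):
  row 0 [0000]: (((0 AND NOT 0) XOR (NOT 0 IMPLIES 0)) XOR ((0 AND 0) IMPLIES (0 OR 0))) -> 1
  row 1 [0001]: (((0 AND NOT 0) XOR (NOT 0 IMPLIES 0)) XOR ((1 AND 0) IMPLIES (0 OR 0))) -> 1
  row 2 [0010]: (((1 AND NOT 0) XOR (NOT 1 IMPLIES 0)) XOR ((0 AND 1) IMPLIES (0 OR 0))) -> 1
  row 3 [0011]: (((1 AND NOT 0) XOR (NOT 1 IMPLIES 0)) XOR ((1 AND 1) IMPLIES (0 OR 0))) -> 0
  row 4 [0100]: (((0 AND NOT 1) XOR (NOT 0 IMPLIES 0)) XOR ((0 AND 0) IMPLIES (1 OR 0))) -> 1
  row 5 [0101]: (((0 AND NOT 1) XOR (NOT 0 IMPLIES 0)) XOR ((1 AND 0) IMPLIES (1 OR 0))) -> 1
  row 6 [0110]: (((1 AND NOT 1) XOR (NOT 1 IMPLIES 0)) XOR ((0 AND 1) IMPLIES (1 OR 0))) -> 0
  row 7 [0111]: (((1 AND NOT 1) XOR (NOT 1 IMPLIES 0)) XOR ((1 AND 1) IMPLIES (1 OR 0))) -> 0
  row 8 [1000]: (((0 AND NOT 0) XOR (NOT 0 IMPLIES 1)) XOR ((0 AND 0) IMPLIES (0 OR 1))) -> 0
  row 9 [1001]: (((0 AND NOT 0) XOR (NOT 0 IMPLIES 1)) XOR ((1 AND 0) IMPLIES (0 OR 1))) -> 0
  row 10 [1010]: (((1 AND NOT 0) XOR (NOT 1 IMPLIES 1)) XOR ((0 AND 1) IMPLIES (0 OR 1))) -> 1
  row 11 [1011]: (((1 AND NOT 0) XOR (NOT 1 IMPLIES 1)) XOR ((1 AND 1) IMPLIES (0 OR 1))) -> 1
  row 12 [1100]: (((0 AND NOT 1) XOR (NOT 0 IMPLIES 1)) XOR ((0 AND 0) IMPLIES (1 OR 1))) -> 0
  row 13 [1101]: (((0 AND NOT 1) XOR (NOT 0 IMPLIES 1)) XOR ((1 AND 0) IMPLIES (1 OR 1))) -> 0
  row 14 [1110]: (((1 AND NOT 1) XOR (NOT 1 IMPLIES 1)) XOR ((0 AND 1) IMPLIES (1 OR 1))) -> 0
  row 15 [1111]: (((1 AND NOT 1) XOR (NOT 1 IMPLIES 1)) XOR ((1 AND 1) IMPLIES (1 OR 1))) -> 0
Full result column, 4 rows per line (P1,P2 fixed per line; P3,P4 runs 00..11 left to right):
  rows 0-3 [P1,P2=00]: 1110  = hex E
  rows 4-7 [P1,P2=01]: 1100  = hex C
  rows 8-11 [P1,P2=10]: 0011  = hex 3
  rows 12-15 [P1,P2=11]: 0000  = hex 0
Output column (row 0 .. row 15) = 1110110000110000
Output column grouped in 4s = 1110 1100 0011 0000 = 0xEC30
Convert to decimal digit by digit (value = value*16 + digit):
  E -> 14
  14*16 + 12 (C) = 236
  236*16 + 3 = 3779
  3779*16 + 0 = 60464
Decimal = 60464

60464


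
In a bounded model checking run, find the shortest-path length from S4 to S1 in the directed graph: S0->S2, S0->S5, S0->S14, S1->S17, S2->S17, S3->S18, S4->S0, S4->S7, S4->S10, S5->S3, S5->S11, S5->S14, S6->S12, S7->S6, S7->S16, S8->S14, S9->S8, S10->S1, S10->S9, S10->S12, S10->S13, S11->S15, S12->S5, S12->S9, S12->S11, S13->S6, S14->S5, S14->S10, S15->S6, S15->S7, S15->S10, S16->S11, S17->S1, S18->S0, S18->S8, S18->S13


BFS layer-by-layer from S4:
  dist 0: {S4}
  dist 1: {S0, S7, S10}
  dist 2: {S1, S2, S5, S6, S9, S12, S13, S14, S16}
  -> S1 reached at distance 2
Shortest path length = 2

2


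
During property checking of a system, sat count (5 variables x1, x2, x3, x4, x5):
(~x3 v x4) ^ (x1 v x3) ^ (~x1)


CNF with 3 clauses over 5 vars (32 assignments).
An assignment satisfies CNF iff every clause has >=1 true literal.
Check each row (bits = x1,x2,x3,x4,x5; clause T/F shown):
  row 0 [00000]: clauses=TFT -> 0
  row 1 [00001]: clauses=TFT -> 0
  row 2 [00010]: clauses=TFT -> 0
  row 3 [00011]: clauses=TFT -> 0
  row 4 [00100]: clauses=FTT -> 0
  row 5 [00101]: clauses=FTT -> 0
  row 6 [00110]: clauses=TTT -> 1
  row 7 [00111]: clauses=TTT -> 1
  row 8 [01000]: clauses=TFT -> 0
  row 9 [01001]: clauses=TFT -> 0
  row 10 [01010]: clauses=TFT -> 0
  row 11 [01011]: clauses=TFT -> 0
  row 12 [01100]: clauses=FTT -> 0
  row 13 [01101]: clauses=FTT -> 0
  row 14 [01110]: clauses=TTT -> 1
  row 15 [01111]: clauses=TTT -> 1
  row 16 [10000]: clauses=TTF -> 0
  row 17 [10001]: clauses=TTF -> 0
  row 18 [10010]: clauses=TTF -> 0
  row 19 [10011]: clauses=TTF -> 0
  row 20 [10100]: clauses=FTF -> 0
  row 21 [10101]: clauses=FTF -> 0
  row 22 [10110]: clauses=TTF -> 0
  row 23 [10111]: clauses=TTF -> 0
  row 24 [11000]: clauses=TTF -> 0
  row 25 [11001]: clauses=TTF -> 0
  row 26 [11010]: clauses=TTF -> 0
  row 27 [11011]: clauses=TTF -> 0
  row 28 [11100]: clauses=FTF -> 0
  row 29 [11101]: clauses=FTF -> 0
  row 30 [11110]: clauses=TTF -> 0
  row 31 [11111]: clauses=TTF -> 0
Full result column, 8 rows per line (x1,x2 fixed per line; x3,x4,x5 runs 000..111 left to right):
  rows 0-7 [x1,x2=00]: 00000011  (ones: 2)
  rows 8-15 [x1,x2=01]: 00000011  (ones: 2)
  rows 16-23 [x1,x2=10]: 00000000  (ones: 0)
  rows 24-31 [x1,x2=11]: 00000000  (ones: 0)
Satisfying assignments = 2+2+0+0 = 4

4


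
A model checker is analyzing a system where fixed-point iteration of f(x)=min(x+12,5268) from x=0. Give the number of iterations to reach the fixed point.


Step 1: x=0, cap=5268, increment=12
Step 2: x grows by 12 each step until capped at 5268; fixed point is x=5268
Step 3: iterations = ceil(5268/12) = 439

439


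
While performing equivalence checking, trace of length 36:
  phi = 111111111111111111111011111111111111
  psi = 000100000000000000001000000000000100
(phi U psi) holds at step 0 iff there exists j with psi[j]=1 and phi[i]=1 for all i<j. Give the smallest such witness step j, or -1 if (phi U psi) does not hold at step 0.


(phi U psi) at 0: need smallest j with psi[j]=1 and phi[i]=1 for all i in [0,j).
Scan from step 0:
  step 0: phi=1, psi=0 -> continue
  step 1: phi=1, psi=0 -> continue
  step 2: phi=1, psi=0 -> continue
  step 3: psi=1 and phi held for [0,3) -> witness found
Witness step = 3

3


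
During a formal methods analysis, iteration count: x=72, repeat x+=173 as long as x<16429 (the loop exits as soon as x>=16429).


Step 1: x goes from 72 toward 16429 by 173; the body runs while x<16429, so iterations = ceil((bound-start)/step)
Step 2: Distance=16357
Step 3: ceil(16357/173)=95

95


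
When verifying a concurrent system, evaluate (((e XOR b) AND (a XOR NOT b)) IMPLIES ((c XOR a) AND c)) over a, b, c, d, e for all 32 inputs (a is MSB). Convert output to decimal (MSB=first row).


Formula: (((e XOR b) AND (a XOR NOT b)) IMPLIES ((c XOR a) AND c)) over a, b, c, d, e (32 rows)
Evaluate each row (bits = a,b,c,d,e, MSB first):
  row 0 [00000]: (((0 XOR 0) AND (0 XOR NOT 0)) IMPLIES ((0 XOR 0) AND 0)) -> 1
  row 1 [00001]: (((1 XOR 0) AND (0 XOR NOT 0)) IMPLIES ((0 XOR 0) AND 0)) -> 0
  row 2 [00010]: (((0 XOR 0) AND (0 XOR NOT 0)) IMPLIES ((0 XOR 0) AND 0)) -> 1
  row 3 [00011]: (((1 XOR 0) AND (0 XOR NOT 0)) IMPLIES ((0 XOR 0) AND 0)) -> 0
  row 4 [00100]: (((0 XOR 0) AND (0 XOR NOT 0)) IMPLIES ((1 XOR 0) AND 1)) -> 1
  row 5 [00101]: (((1 XOR 0) AND (0 XOR NOT 0)) IMPLIES ((1 XOR 0) AND 1)) -> 1
  row 6 [00110]: (((0 XOR 0) AND (0 XOR NOT 0)) IMPLIES ((1 XOR 0) AND 1)) -> 1
  row 7 [00111]: (((1 XOR 0) AND (0 XOR NOT 0)) IMPLIES ((1 XOR 0) AND 1)) -> 1
  row 8 [01000]: (((0 XOR 1) AND (0 XOR NOT 1)) IMPLIES ((0 XOR 0) AND 0)) -> 1
  row 9 [01001]: (((1 XOR 1) AND (0 XOR NOT 1)) IMPLIES ((0 XOR 0) AND 0)) -> 1
  row 10 [01010]: (((0 XOR 1) AND (0 XOR NOT 1)) IMPLIES ((0 XOR 0) AND 0)) -> 1
  row 11 [01011]: (((1 XOR 1) AND (0 XOR NOT 1)) IMPLIES ((0 XOR 0) AND 0)) -> 1
  row 12 [01100]: (((0 XOR 1) AND (0 XOR NOT 1)) IMPLIES ((1 XOR 0) AND 1)) -> 1
  row 13 [01101]: (((1 XOR 1) AND (0 XOR NOT 1)) IMPLIES ((1 XOR 0) AND 1)) -> 1
  row 14 [01110]: (((0 XOR 1) AND (0 XOR NOT 1)) IMPLIES ((1 XOR 0) AND 1)) -> 1
  row 15 [01111]: (((1 XOR 1) AND (0 XOR NOT 1)) IMPLIES ((1 XOR 0) AND 1)) -> 1
  row 16 [10000]: (((0 XOR 0) AND (1 XOR NOT 0)) IMPLIES ((0 XOR 1) AND 0)) -> 1
  row 17 [10001]: (((1 XOR 0) AND (1 XOR NOT 0)) IMPLIES ((0 XOR 1) AND 0)) -> 1
  row 18 [10010]: (((0 XOR 0) AND (1 XOR NOT 0)) IMPLIES ((0 XOR 1) AND 0)) -> 1
  row 19 [10011]: (((1 XOR 0) AND (1 XOR NOT 0)) IMPLIES ((0 XOR 1) AND 0)) -> 1
  row 20 [10100]: (((0 XOR 0) AND (1 XOR NOT 0)) IMPLIES ((1 XOR 1) AND 1)) -> 1
  row 21 [10101]: (((1 XOR 0) AND (1 XOR NOT 0)) IMPLIES ((1 XOR 1) AND 1)) -> 1
  row 22 [10110]: (((0 XOR 0) AND (1 XOR NOT 0)) IMPLIES ((1 XOR 1) AND 1)) -> 1
  row 23 [10111]: (((1 XOR 0) AND (1 XOR NOT 0)) IMPLIES ((1 XOR 1) AND 1)) -> 1
  row 24 [11000]: (((0 XOR 1) AND (1 XOR NOT 1)) IMPLIES ((0 XOR 1) AND 0)) -> 0
  row 25 [11001]: (((1 XOR 1) AND (1 XOR NOT 1)) IMPLIES ((0 XOR 1) AND 0)) -> 1
  row 26 [11010]: (((0 XOR 1) AND (1 XOR NOT 1)) IMPLIES ((0 XOR 1) AND 0)) -> 0
  row 27 [11011]: (((1 XOR 1) AND (1 XOR NOT 1)) IMPLIES ((0 XOR 1) AND 0)) -> 1
  row 28 [11100]: (((0 XOR 1) AND (1 XOR NOT 1)) IMPLIES ((1 XOR 1) AND 1)) -> 0
  row 29 [11101]: (((1 XOR 1) AND (1 XOR NOT 1)) IMPLIES ((1 XOR 1) AND 1)) -> 1
  row 30 [11110]: (((0 XOR 1) AND (1 XOR NOT 1)) IMPLIES ((1 XOR 1) AND 1)) -> 0
  row 31 [11111]: (((1 XOR 1) AND (1 XOR NOT 1)) IMPLIES ((1 XOR 1) AND 1)) -> 1
Full result column, 4 rows per line (a,b,c fixed per line; d,e runs 00..11 left to right):
  rows 0-3 [a,b,c=000]: 1010  = hex A
  rows 4-7 [a,b,c=001]: 1111  = hex F
  rows 8-11 [a,b,c=010]: 1111  = hex F
  rows 12-15 [a,b,c=011]: 1111  = hex F
  rows 16-19 [a,b,c=100]: 1111  = hex F
  rows 20-23 [a,b,c=101]: 1111  = hex F
  rows 24-27 [a,b,c=110]: 0101  = hex 5
  rows 28-31 [a,b,c=111]: 0101  = hex 5
Output column (row 0 .. row 31) = 10101111111111111111111101010101
Output column grouped in 4s = 1010 1111 1111 1111 1111 1111 0101 0101 = 0xAFFFFF55
Convert to decimal digit by digit (value = value*16 + digit):
  A -> 10
  10*16 + 15 (F) = 175
  175*16 + 15 (F) = 2815
  2815*16 + 15 (F) = 45055
  45055*16 + 15 (F) = 720895
  720895*16 + 15 (F) = 11534335
  11534335*16 + 5 = 184549365
  184549365*16 + 5 = 2952789845
Decimal = 2952789845

2952789845


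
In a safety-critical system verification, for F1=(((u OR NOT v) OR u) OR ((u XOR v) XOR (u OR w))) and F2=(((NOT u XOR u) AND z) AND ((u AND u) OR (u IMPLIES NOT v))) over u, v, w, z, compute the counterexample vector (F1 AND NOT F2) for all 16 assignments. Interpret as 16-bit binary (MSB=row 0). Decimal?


F1 = (((u OR NOT v) OR u) OR ((u XOR v) XOR (u OR w)))
F2 = (((NOT u XOR u) AND z) AND ((u AND u) OR (u IMPLIES NOT v)))
Counterexample to F1=>F2 is where F1=1 and F2=0.
Evaluate each row (bits = u,v,w,z, MSB first):
  row 0 [0000]: F1=1 F2=0 -> F1&~F2 -> 1
  row 1 [0001]: F1=1 F2=1 -> F1&~F2 -> 0
  row 2 [0010]: F1=1 F2=0 -> F1&~F2 -> 1
  row 3 [0011]: F1=1 F2=1 -> F1&~F2 -> 0
  row 4 [0100]: F1=1 F2=0 -> F1&~F2 -> 1
  row 5 [0101]: F1=1 F2=1 -> F1&~F2 -> 0
  row 6 [0110]: F1=0 F2=0 -> F1&~F2 -> 0
  row 7 [0111]: F1=0 F2=1 -> F1&~F2 -> 0
  row 8 [1000]: F1=1 F2=0 -> F1&~F2 -> 1
  row 9 [1001]: F1=1 F2=1 -> F1&~F2 -> 0
  row 10 [1010]: F1=1 F2=0 -> F1&~F2 -> 1
  row 11 [1011]: F1=1 F2=1 -> F1&~F2 -> 0
  row 12 [1100]: F1=1 F2=0 -> F1&~F2 -> 1
  row 13 [1101]: F1=1 F2=1 -> F1&~F2 -> 0
  row 14 [1110]: F1=1 F2=0 -> F1&~F2 -> 1
  row 15 [1111]: F1=1 F2=1 -> F1&~F2 -> 0
Full result column, 4 rows per line (u,v fixed per line; w,z runs 00..11 left to right):
  rows 0-3 [u,v=00]: 1010  = hex A
  rows 4-7 [u,v=01]: 1000  = hex 8
  rows 8-11 [u,v=10]: 1010  = hex A
  rows 12-15 [u,v=11]: 1010  = hex A
Counterexample vector (row 0 .. row 15) = 1010100010101010
Output column grouped in 4s = 1010 1000 1010 1010 = 0xA8AA
Convert to decimal digit by digit (value = value*16 + digit):
  A -> 10
  10*16 + 8 = 168
  168*16 + 10 (A) = 2698
  2698*16 + 10 (A) = 43178
Decimal = 43178

43178


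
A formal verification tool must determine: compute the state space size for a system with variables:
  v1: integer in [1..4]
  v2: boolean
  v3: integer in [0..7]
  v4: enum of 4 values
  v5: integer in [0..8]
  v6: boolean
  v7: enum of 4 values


State space = product of domain sizes of all variables.
Domain sizes:
  v1 (integer in [1..4]): 4
  v2 (boolean): 2
  v3 (integer in [0..7]): 8
  v4 (enum of 4 values): 4
  v5 (integer in [0..8]): 9
  v6 (boolean): 2
  v7 (enum of 4 values): 4
Product = 4 * 2 * 8 * 4 * 9 * 2 * 4 = 18432

18432


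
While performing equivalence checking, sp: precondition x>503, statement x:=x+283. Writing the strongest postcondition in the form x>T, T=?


Formula: sp(P, x:=E) = exists old_x. (x = E[old_x/x]) AND P[old_x/x] (old_x is the value of x before the assignment; eliminate old_x by solving x = E[old_x/x] for old_x)
Step 1: Precondition P: x>503, i.e. old_x > 503
Step 2: Assignment gives x = old_x + 283, so old_x = x - 283
Step 3: Substitute into P: x - 283 > 503
Step 4: Simplify: x > 503+283 = 786

786


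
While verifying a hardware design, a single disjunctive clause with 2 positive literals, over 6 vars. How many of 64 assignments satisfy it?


Step 1: Total=2^6=64
Step 2: Unsat when all 2 false: 2^4=16
Step 3: Sat=64-16=48

48


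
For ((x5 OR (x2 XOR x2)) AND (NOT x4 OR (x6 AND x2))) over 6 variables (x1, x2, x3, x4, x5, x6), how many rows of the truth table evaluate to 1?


Formula: ((x5 OR (x2 XOR x2)) AND (NOT x4 OR (x6 AND x2))) over 6 vars (64 rows)
Evaluate each row (x1, x2, x3, x4, x5, x6 as bits, MSB first):
  row 0 [000000]: ((0 OR (0 XOR 0)) AND (NOT 0 OR (0 AND 0))) -> 0
  row 1 [000001]: ((0 OR (0 XOR 0)) AND (NOT 0 OR (1 AND 0))) -> 0
  row 2 [000010]: ((1 OR (0 XOR 0)) AND (NOT 0 OR (0 AND 0))) -> 1
  row 3 [000011]: ((1 OR (0 XOR 0)) AND (NOT 0 OR (1 AND 0))) -> 1
  row 4 [000100]: ((0 OR (0 XOR 0)) AND (NOT 1 OR (0 AND 0))) -> 0
  (every remaining row is evaluated the same way; all 64 results are listed next)
Full result column, 8 rows per line (x1,x2,x3 fixed per line; x4,x5,x6 runs 000..111 left to right):
  rows 0-7 [x1,x2,x3=000]: 00110000  (ones: 2)
  rows 8-15 [x1,x2,x3=001]: 00110000  (ones: 2)
  rows 16-23 [x1,x2,x3=010]: 00110001  (ones: 3)
  rows 24-31 [x1,x2,x3=011]: 00110001  (ones: 3)
  rows 32-39 [x1,x2,x3=100]: 00110000  (ones: 2)
  rows 40-47 [x1,x2,x3=101]: 00110000  (ones: 2)
  rows 48-55 [x1,x2,x3=110]: 00110001  (ones: 3)
  rows 56-63 [x1,x2,x3=111]: 00110001  (ones: 3)
Count of 1-rows = 2+2+3+3+2+2+3+3 = 20

20


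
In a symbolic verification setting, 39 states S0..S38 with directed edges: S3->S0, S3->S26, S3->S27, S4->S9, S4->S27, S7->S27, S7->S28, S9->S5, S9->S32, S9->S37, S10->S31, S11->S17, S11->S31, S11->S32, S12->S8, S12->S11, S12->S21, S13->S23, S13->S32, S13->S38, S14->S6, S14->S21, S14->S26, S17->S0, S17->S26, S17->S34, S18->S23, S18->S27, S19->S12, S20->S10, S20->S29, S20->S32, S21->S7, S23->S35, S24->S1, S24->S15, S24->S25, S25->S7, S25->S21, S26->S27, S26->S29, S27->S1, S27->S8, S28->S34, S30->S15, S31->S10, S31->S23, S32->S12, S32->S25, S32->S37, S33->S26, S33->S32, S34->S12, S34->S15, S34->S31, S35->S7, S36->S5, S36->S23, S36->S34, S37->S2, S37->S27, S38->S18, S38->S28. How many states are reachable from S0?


BFS from S0:
  layer 0: {S0}
Reachable set: {S0}
Count = 1

1


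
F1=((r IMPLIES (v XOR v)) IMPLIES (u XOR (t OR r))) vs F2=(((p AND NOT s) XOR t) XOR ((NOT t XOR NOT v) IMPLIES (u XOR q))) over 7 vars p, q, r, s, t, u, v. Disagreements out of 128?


F1 = ((r IMPLIES (v XOR v)) IMPLIES (u XOR (t OR r)))
F2 = (((p AND NOT s) XOR t) XOR ((NOT t XOR NOT v) IMPLIES (u XOR q)))
Evaluate both on each of 128 rows (bits = p,q,r,s,t,u,v):
  row 0 [0000000]: F1=0 F2=1 (differ) -> 1
  row 1 [0000001]: F1=0 F2=0 -> 0
  row 2 [0000010]: F1=1 F2=1 -> 0
  row 3 [0000011]: F1=1 F2=1 -> 0
  row 4 [0000100]: F1=1 F2=1 -> 0
  (every remaining row is evaluated the same way; all 128 results are listed next)
Full result column, 8 rows per line (p,q,r,s fixed per line; t,u,v runs 000..111 left to right):
  rows 0-7 [p,q,r,s=0000]: 10000100  (ones: 2)
  rows 8-15 [p,q,r,s=0001]: 10000100  (ones: 2)
  rows 16-23 [p,q,r,s=0010]: 01000111  (ones: 4)
  rows 24-31 [p,q,r,s=0011]: 01000111  (ones: 4)
  rows 32-39 [p,q,r,s=0100]: 11011110  (ones: 6)
  rows 40-47 [p,q,r,s=0101]: 11011110  (ones: 6)
  rows 48-55 [p,q,r,s=0110]: 00011101  (ones: 4)
  rows 56-63 [p,q,r,s=0111]: 00011101  (ones: 4)
  rows 64-71 [p,q,r,s=1000]: 01111011  (ones: 6)
  rows 72-79 [p,q,r,s=1001]: 10000100  (ones: 2)
  rows 80-87 [p,q,r,s=1010]: 10111000  (ones: 4)
  rows 88-95 [p,q,r,s=1011]: 01000111  (ones: 4)
  rows 96-103 [p,q,r,s=1100]: 00100001  (ones: 2)
  rows 104-111 [p,q,r,s=1101]: 11011110  (ones: 6)
  rows 112-119 [p,q,r,s=1110]: 11100010  (ones: 4)
  rows 120-127 [p,q,r,s=1111]: 00011101  (ones: 4)
Disagreements = 2+2+4+4+6+6+4+4+6+2+4+4+2+6+4+4 = 64

64


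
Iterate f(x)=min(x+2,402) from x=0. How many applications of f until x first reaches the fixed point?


Step 1: x=0, cap=402, increment=2
Step 2: x grows by 2 each step until capped at 402; fixed point is x=402
Step 3: iterations = ceil(402/2) = 201

201


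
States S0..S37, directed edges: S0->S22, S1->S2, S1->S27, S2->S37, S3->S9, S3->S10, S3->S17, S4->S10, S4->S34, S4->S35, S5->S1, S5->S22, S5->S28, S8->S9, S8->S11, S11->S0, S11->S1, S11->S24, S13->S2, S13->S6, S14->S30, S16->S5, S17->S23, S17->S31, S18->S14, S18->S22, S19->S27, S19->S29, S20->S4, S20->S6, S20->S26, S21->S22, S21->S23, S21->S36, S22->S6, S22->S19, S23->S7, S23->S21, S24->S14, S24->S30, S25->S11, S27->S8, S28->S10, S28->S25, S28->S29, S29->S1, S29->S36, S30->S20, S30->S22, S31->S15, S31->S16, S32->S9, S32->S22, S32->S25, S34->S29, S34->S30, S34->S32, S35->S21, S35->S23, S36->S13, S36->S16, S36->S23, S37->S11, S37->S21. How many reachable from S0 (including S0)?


BFS from S0:
  layer 0: {S0}
  layer 1: {S22}
  layer 2: {S6, S19}
  layer 3: {S27, S29}
  layer 4: {S1, S8, S36}
  layer 5: {S2, S9, S11, S13, S16, S23}
  layer 6: {S5, S7, S21, S24, S37}
  layer 7: {S14, S28, S30}
  layer 8: {S10, S20, S25}
  layer 9: {S4, S26}
  layer 10: {S34, S35}
  layer 11: {S32}
Reachable set: {S0, S1, S2, S4, S5, S6, S7, S8, S9, S10, S11, S13, S14, S16, S19, S20, S21, S22, S23, S24, S25, S26, S27, S28, S29, S30, S32, S34, S35, S36, S37}
Count = 31

31


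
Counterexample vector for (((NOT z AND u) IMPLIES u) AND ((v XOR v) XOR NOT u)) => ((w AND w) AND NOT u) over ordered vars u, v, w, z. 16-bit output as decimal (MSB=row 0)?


F1 = (((NOT z AND u) IMPLIES u) AND ((v XOR v) XOR NOT u))
F2 = ((w AND w) AND NOT u)
Counterexample to F1=>F2 is where F1=1 and F2=0.
Evaluate each row (bits = u,v,w,z, MSB first):
  row 0 [0000]: F1=1 F2=0 -> F1&~F2 -> 1
  row 1 [0001]: F1=1 F2=0 -> F1&~F2 -> 1
  row 2 [0010]: F1=1 F2=1 -> F1&~F2 -> 0
  row 3 [0011]: F1=1 F2=1 -> F1&~F2 -> 0
  row 4 [0100]: F1=1 F2=0 -> F1&~F2 -> 1
  row 5 [0101]: F1=1 F2=0 -> F1&~F2 -> 1
  row 6 [0110]: F1=1 F2=1 -> F1&~F2 -> 0
  row 7 [0111]: F1=1 F2=1 -> F1&~F2 -> 0
  row 8 [1000]: F1=0 F2=0 -> F1&~F2 -> 0
  row 9 [1001]: F1=0 F2=0 -> F1&~F2 -> 0
  row 10 [1010]: F1=0 F2=0 -> F1&~F2 -> 0
  row 11 [1011]: F1=0 F2=0 -> F1&~F2 -> 0
  row 12 [1100]: F1=0 F2=0 -> F1&~F2 -> 0
  row 13 [1101]: F1=0 F2=0 -> F1&~F2 -> 0
  row 14 [1110]: F1=0 F2=0 -> F1&~F2 -> 0
  row 15 [1111]: F1=0 F2=0 -> F1&~F2 -> 0
Full result column, 4 rows per line (u,v fixed per line; w,z runs 00..11 left to right):
  rows 0-3 [u,v=00]: 1100  = hex C
  rows 4-7 [u,v=01]: 1100  = hex C
  rows 8-11 [u,v=10]: 0000  = hex 0
  rows 12-15 [u,v=11]: 0000  = hex 0
Counterexample vector (row 0 .. row 15) = 1100110000000000
Output column grouped in 4s = 1100 1100 0000 0000 = 0xCC00
Convert to decimal digit by digit (value = value*16 + digit):
  C -> 12
  12*16 + 12 (C) = 204
  204*16 + 0 = 3264
  3264*16 + 0 = 52224
Decimal = 52224

52224


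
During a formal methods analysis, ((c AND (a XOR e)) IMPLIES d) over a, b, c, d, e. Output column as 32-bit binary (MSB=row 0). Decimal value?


Formula: ((c AND (a XOR e)) IMPLIES d) over a, b, c, d, e (32 rows)
Evaluate each row (bits = a,b,c,d,e, MSB first):
  row 0 [00000]: ((0 AND (0 XOR 0)) IMPLIES 0) -> 1
  row 1 [00001]: ((0 AND (0 XOR 1)) IMPLIES 0) -> 1
  row 2 [00010]: ((0 AND (0 XOR 0)) IMPLIES 1) -> 1
  row 3 [00011]: ((0 AND (0 XOR 1)) IMPLIES 1) -> 1
  row 4 [00100]: ((1 AND (0 XOR 0)) IMPLIES 0) -> 1
  row 5 [00101]: ((1 AND (0 XOR 1)) IMPLIES 0) -> 0
  row 6 [00110]: ((1 AND (0 XOR 0)) IMPLIES 1) -> 1
  row 7 [00111]: ((1 AND (0 XOR 1)) IMPLIES 1) -> 1
  row 8 [01000]: ((0 AND (0 XOR 0)) IMPLIES 0) -> 1
  row 9 [01001]: ((0 AND (0 XOR 1)) IMPLIES 0) -> 1
  row 10 [01010]: ((0 AND (0 XOR 0)) IMPLIES 1) -> 1
  row 11 [01011]: ((0 AND (0 XOR 1)) IMPLIES 1) -> 1
  row 12 [01100]: ((1 AND (0 XOR 0)) IMPLIES 0) -> 1
  row 13 [01101]: ((1 AND (0 XOR 1)) IMPLIES 0) -> 0
  row 14 [01110]: ((1 AND (0 XOR 0)) IMPLIES 1) -> 1
  row 15 [01111]: ((1 AND (0 XOR 1)) IMPLIES 1) -> 1
  row 16 [10000]: ((0 AND (1 XOR 0)) IMPLIES 0) -> 1
  row 17 [10001]: ((0 AND (1 XOR 1)) IMPLIES 0) -> 1
  row 18 [10010]: ((0 AND (1 XOR 0)) IMPLIES 1) -> 1
  row 19 [10011]: ((0 AND (1 XOR 1)) IMPLIES 1) -> 1
  row 20 [10100]: ((1 AND (1 XOR 0)) IMPLIES 0) -> 0
  row 21 [10101]: ((1 AND (1 XOR 1)) IMPLIES 0) -> 1
  row 22 [10110]: ((1 AND (1 XOR 0)) IMPLIES 1) -> 1
  row 23 [10111]: ((1 AND (1 XOR 1)) IMPLIES 1) -> 1
  row 24 [11000]: ((0 AND (1 XOR 0)) IMPLIES 0) -> 1
  row 25 [11001]: ((0 AND (1 XOR 1)) IMPLIES 0) -> 1
  row 26 [11010]: ((0 AND (1 XOR 0)) IMPLIES 1) -> 1
  row 27 [11011]: ((0 AND (1 XOR 1)) IMPLIES 1) -> 1
  row 28 [11100]: ((1 AND (1 XOR 0)) IMPLIES 0) -> 0
  row 29 [11101]: ((1 AND (1 XOR 1)) IMPLIES 0) -> 1
  row 30 [11110]: ((1 AND (1 XOR 0)) IMPLIES 1) -> 1
  row 31 [11111]: ((1 AND (1 XOR 1)) IMPLIES 1) -> 1
Full result column, 4 rows per line (a,b,c fixed per line; d,e runs 00..11 left to right):
  rows 0-3 [a,b,c=000]: 1111  = hex F
  rows 4-7 [a,b,c=001]: 1011  = hex B
  rows 8-11 [a,b,c=010]: 1111  = hex F
  rows 12-15 [a,b,c=011]: 1011  = hex B
  rows 16-19 [a,b,c=100]: 1111  = hex F
  rows 20-23 [a,b,c=101]: 0111  = hex 7
  rows 24-27 [a,b,c=110]: 1111  = hex F
  rows 28-31 [a,b,c=111]: 0111  = hex 7
Output column (row 0 .. row 31) = 11111011111110111111011111110111
Output column grouped in 4s = 1111 1011 1111 1011 1111 0111 1111 0111 = 0xFBFBF7F7
Convert to decimal digit by digit (value = value*16 + digit):
  F -> 15
  15*16 + 11 (B) = 251
  251*16 + 15 (F) = 4031
  4031*16 + 11 (B) = 64507
  64507*16 + 15 (F) = 1032127
  1032127*16 + 7 = 16514039
  16514039*16 + 15 (F) = 264224639
  264224639*16 + 7 = 4227594231
Decimal = 4227594231

4227594231


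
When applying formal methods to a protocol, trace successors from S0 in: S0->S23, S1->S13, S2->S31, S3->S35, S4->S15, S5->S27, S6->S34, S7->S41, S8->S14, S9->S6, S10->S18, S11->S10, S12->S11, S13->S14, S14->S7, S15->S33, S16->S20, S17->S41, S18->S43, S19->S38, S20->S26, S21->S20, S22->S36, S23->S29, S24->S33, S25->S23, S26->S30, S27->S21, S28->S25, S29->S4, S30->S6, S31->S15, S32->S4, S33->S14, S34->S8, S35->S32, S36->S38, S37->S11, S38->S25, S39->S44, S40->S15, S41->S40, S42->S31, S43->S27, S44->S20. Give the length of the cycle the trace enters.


Trace from S0 until a state repeats:
  S0 -> S23 -> S29 -> S4 -> S15 -> S33 -> S14 -> S7 -> S41 -> S40 -> S15
S15 first seen at step 4, revisited at step 10.
Cycle length = 10 - 4 = 6

6


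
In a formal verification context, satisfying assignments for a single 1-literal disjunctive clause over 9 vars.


Step 1: Total=2^9=512
Step 2: Unsat when all 1 false: 2^8=256
Step 3: Sat=512-256=256

256


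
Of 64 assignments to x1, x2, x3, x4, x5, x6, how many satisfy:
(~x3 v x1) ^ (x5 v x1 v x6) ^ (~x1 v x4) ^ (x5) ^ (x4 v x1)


CNF with 5 clauses over 6 vars (64 assignments).
An assignment satisfies CNF iff every clause has >=1 true literal.
Check each row (bits = x1,x2,x3,x4,x5,x6; clause T/F shown):
  row 0 [000000]: clauses=TFTFF -> 0
  row 1 [000001]: clauses=TTTFF -> 0
  row 2 [000010]: clauses=TTTTF -> 0
  row 3 [000011]: clauses=TTTTF -> 0
  row 4 [000100]: clauses=TFTFT -> 0
  (every remaining row is evaluated the same way; all 64 results are listed next)
Full result column, 8 rows per line (x1,x2,x3 fixed per line; x4,x5,x6 runs 000..111 left to right):
  rows 0-7 [x1,x2,x3=000]: 00000011  (ones: 2)
  rows 8-15 [x1,x2,x3=001]: 00000000  (ones: 0)
  rows 16-23 [x1,x2,x3=010]: 00000011  (ones: 2)
  rows 24-31 [x1,x2,x3=011]: 00000000  (ones: 0)
  rows 32-39 [x1,x2,x3=100]: 00000011  (ones: 2)
  rows 40-47 [x1,x2,x3=101]: 00000011  (ones: 2)
  rows 48-55 [x1,x2,x3=110]: 00000011  (ones: 2)
  rows 56-63 [x1,x2,x3=111]: 00000011  (ones: 2)
Satisfying assignments = 2+0+2+0+2+2+2+2 = 12

12


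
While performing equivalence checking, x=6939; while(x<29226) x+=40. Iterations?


Step 1: x goes from 6939 toward 29226 by 40; the body runs while x<29226, so iterations = ceil((bound-start)/step)
Step 2: Distance=22287
Step 3: ceil(22287/40)=558

558


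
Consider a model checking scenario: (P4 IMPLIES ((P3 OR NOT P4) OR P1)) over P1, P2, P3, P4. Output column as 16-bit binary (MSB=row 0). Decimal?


Formula: (P4 IMPLIES ((P3 OR NOT P4) OR P1)) over P1, P2, P3, P4 (16 rows)
Evaluate each row (bits = P1,P2,P3,P4, MSB first):
  row 0 [0000]: (0 IMPLIES ((0 OR NOT 0) OR 0)) -> 1
  row 1 [0001]: (1 IMPLIES ((0 OR NOT 1) OR 0)) -> 0
  row 2 [0010]: (0 IMPLIES ((1 OR NOT 0) OR 0)) -> 1
  row 3 [0011]: (1 IMPLIES ((1 OR NOT 1) OR 0)) -> 1
  row 4 [0100]: (0 IMPLIES ((0 OR NOT 0) OR 0)) -> 1
  row 5 [0101]: (1 IMPLIES ((0 OR NOT 1) OR 0)) -> 0
  row 6 [0110]: (0 IMPLIES ((1 OR NOT 0) OR 0)) -> 1
  row 7 [0111]: (1 IMPLIES ((1 OR NOT 1) OR 0)) -> 1
  row 8 [1000]: (0 IMPLIES ((0 OR NOT 0) OR 1)) -> 1
  row 9 [1001]: (1 IMPLIES ((0 OR NOT 1) OR 1)) -> 1
  row 10 [1010]: (0 IMPLIES ((1 OR NOT 0) OR 1)) -> 1
  row 11 [1011]: (1 IMPLIES ((1 OR NOT 1) OR 1)) -> 1
  row 12 [1100]: (0 IMPLIES ((0 OR NOT 0) OR 1)) -> 1
  row 13 [1101]: (1 IMPLIES ((0 OR NOT 1) OR 1)) -> 1
  row 14 [1110]: (0 IMPLIES ((1 OR NOT 0) OR 1)) -> 1
  row 15 [1111]: (1 IMPLIES ((1 OR NOT 1) OR 1)) -> 1
Full result column, 4 rows per line (P1,P2 fixed per line; P3,P4 runs 00..11 left to right):
  rows 0-3 [P1,P2=00]: 1011  = hex B
  rows 4-7 [P1,P2=01]: 1011  = hex B
  rows 8-11 [P1,P2=10]: 1111  = hex F
  rows 12-15 [P1,P2=11]: 1111  = hex F
Output column (row 0 .. row 15) = 1011101111111111
Output column grouped in 4s = 1011 1011 1111 1111 = 0xBBFF
Convert to decimal digit by digit (value = value*16 + digit):
  B -> 11
  11*16 + 11 (B) = 187
  187*16 + 15 (F) = 3007
  3007*16 + 15 (F) = 48127
Decimal = 48127

48127


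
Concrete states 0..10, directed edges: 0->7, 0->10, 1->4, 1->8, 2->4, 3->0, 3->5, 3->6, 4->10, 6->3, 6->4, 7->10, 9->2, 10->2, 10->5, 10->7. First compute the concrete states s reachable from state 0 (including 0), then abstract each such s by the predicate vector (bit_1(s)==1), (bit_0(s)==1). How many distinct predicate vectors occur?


BFS from 0:
Concrete reachable: {0, 2, 4, 5, 7, 10}
Abstract via predicates (bit_1(s)==1), (bit_0(s)==1):
  (0,0) <- {0, 4}
  (0,1) <- {5}
  (1,0) <- {2, 10}
  (1,1) <- {7}
Distinct abstract states = 4

4
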